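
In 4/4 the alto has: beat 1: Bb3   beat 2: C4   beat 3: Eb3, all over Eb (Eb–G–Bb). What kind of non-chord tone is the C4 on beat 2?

The harmony at that moment is Eb major triad (Eb, G, Bb); C4 is not a chord tone.
It is approached by step up from Bb3 and left by leap down to Eb3.
Step in, leap out, on a weak beat — an escape tone.

Escape tone.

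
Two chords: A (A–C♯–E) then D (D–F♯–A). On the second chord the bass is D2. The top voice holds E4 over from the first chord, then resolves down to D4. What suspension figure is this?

9–8 suspension.

At the second chord the bass is D2. The suspended E4 lies a ninth above the bass; after resolving down by step to D4, the interval above the bass becomes an octave.
Suspension figures are named by those two intervals: 9–8.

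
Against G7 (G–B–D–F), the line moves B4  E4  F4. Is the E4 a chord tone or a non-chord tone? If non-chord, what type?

Non-chord tone — an appoggiatura.

The harmony at that moment is G dominant seventh chord (G, B, D, F); E4 is not a chord tone.
It is approached by leap down from B4 and left by step up to F4.
Leap in, step out — an appoggiatura.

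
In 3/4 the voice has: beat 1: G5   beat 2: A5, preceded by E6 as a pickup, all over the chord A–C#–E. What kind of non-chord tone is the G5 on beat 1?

Appoggiatura.

The harmony at that moment is A major triad (A, C#, E); G5 is not a chord tone.
It is approached by leap down from E6 and left by step up to A5.
Leap in, step out, metrically accented — an appoggiatura.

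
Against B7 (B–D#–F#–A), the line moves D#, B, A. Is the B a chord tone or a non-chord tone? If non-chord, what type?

Chord tone (the root of B dominant seventh chord).

B dominant seventh chord contains B, D#, F#, A; B is the root, so it is a chord tone.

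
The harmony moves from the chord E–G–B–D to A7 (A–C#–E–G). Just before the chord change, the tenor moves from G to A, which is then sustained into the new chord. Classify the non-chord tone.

A is an anticipation.

The harmony at that moment is E minor seventh chord (E, G, B, D); A is not a chord tone.
It is approached by step up from G and then sustained as the same pitch into the next harmony.
Arriving early and becoming a chord tone when the harmony changes — an anticipation.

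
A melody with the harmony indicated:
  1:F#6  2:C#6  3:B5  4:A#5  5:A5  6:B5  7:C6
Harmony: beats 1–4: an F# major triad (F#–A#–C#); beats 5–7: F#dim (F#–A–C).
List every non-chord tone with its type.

The harmony at that moment is F# major triad (F#, A#, C#); B5 is not a chord tone.
It is approached by step down from C#6 and left by step down to A#5.
Step in, step out in the same direction — a passing tone.
The harmony at that moment is F# diminished triad (F#, A, C); B5 is not a chord tone.
It is approached by step up from A5 and left by step up to C6.
Step in, step out in the same direction — a passing tone.

B5 (beat 3) — passing tone; B5 (beat 6) — passing tone.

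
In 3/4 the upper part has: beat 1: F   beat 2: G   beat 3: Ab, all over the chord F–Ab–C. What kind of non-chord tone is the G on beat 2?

Passing tone.

The harmony at that moment is F minor triad (F, Ab, C); G is not a chord tone.
It is approached by step up from F and left by step up to Ab.
Step in, step out in the same direction — a passing tone.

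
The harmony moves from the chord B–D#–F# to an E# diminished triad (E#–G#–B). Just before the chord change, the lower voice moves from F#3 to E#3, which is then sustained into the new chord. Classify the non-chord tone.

The harmony at that moment is B major triad (B, D#, F#); E#3 is not a chord tone.
It is approached by step down from F#3 and then sustained as the same pitch into the next harmony.
Arriving early and becoming a chord tone when the harmony changes — an anticipation.

E#3 is an anticipation.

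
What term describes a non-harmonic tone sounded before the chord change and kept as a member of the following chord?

Anticipation.

Approach: ahead of the chord change (typically by step), so it is dissonant against the current harmony. Departure: none — the same pitch is restated or held and is a chord tone of the new harmony.
Dissonant first, consonant once the harmony catches up: the note simply arrives early — an anticipation. (The reverse timing, consonant first and dissonant after the change, would be a suspension or retardation.)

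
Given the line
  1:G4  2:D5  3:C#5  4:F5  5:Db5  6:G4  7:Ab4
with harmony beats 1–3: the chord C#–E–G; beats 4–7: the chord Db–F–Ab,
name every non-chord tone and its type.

D5 (beat 2) — appoggiatura; G4 (beat 6) — appoggiatura.

The harmony at that moment is C# diminished triad (C#, E, G); D5 is not a chord tone.
It is approached by leap up from G4 and left by step down to C#5.
Leap in, step out — an appoggiatura.
The harmony at that moment is Db major triad (Db, F, Ab); G4 is not a chord tone.
It is approached by leap down from Db5 and left by step up to Ab4.
Leap in, step out — an appoggiatura.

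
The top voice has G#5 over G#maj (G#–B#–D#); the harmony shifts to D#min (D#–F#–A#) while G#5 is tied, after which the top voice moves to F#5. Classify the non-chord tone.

G#5 is a suspension.

The harmony at that moment is D# minor triad (D#, F#, A#); G#5 is not a chord tone.
It is held over (the same pitch as the preceding G#5) and left by step down to F#5.
Held over from the previous chord and resolving down by step — a suspension.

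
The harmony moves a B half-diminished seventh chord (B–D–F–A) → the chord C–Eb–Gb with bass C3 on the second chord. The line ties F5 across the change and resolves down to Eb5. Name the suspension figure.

4–3 suspension.

At the second chord the bass is C3. The suspended F5 lies a fourth above the bass; after resolving down by step to Eb5, the interval above the bass becomes a third.
Suspension figures are named by those two intervals: 4–3.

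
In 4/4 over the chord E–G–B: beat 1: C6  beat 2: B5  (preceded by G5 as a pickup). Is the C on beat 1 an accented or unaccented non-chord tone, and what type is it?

Accented appoggiatura.

The harmony at that moment is E minor triad (E, G, B); C6 is not a chord tone.
It is approached by leap up from G5 and left by step down to B5.
Leap in, step out — an appoggiatura.
It falls on the downbeat, so it is accented.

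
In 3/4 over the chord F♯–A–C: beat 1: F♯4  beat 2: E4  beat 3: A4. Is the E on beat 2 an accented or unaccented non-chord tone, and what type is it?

The harmony at that moment is F♯ diminished triad (F♯, A, C); E4 is not a chord tone.
It is approached by step down from F♯4 and left by leap up to A4.
Step in, leap out — an escape tone.
It falls on a weak beat, so it is unaccented.

Unaccented escape tone.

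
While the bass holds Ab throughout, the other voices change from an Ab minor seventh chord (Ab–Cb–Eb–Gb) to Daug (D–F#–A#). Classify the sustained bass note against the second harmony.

Pedal tone (pedal point).

The harmony at that moment is D augmented triad (D, F#, A#); Ab is not a chord tone.
It is held over (the same pitch as the preceding Ab) and then sustained as the same pitch into the next harmony.
Sustained through a change of harmony — a pedal tone.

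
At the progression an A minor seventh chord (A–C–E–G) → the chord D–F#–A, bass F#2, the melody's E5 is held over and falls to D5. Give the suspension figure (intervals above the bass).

7–6 suspension.

At the second chord the bass is F#2. The suspended E5 lies a seventh above the bass; after resolving down by step to D5, the interval above the bass becomes a sixth.
Suspension figures are named by those two intervals: 7–6.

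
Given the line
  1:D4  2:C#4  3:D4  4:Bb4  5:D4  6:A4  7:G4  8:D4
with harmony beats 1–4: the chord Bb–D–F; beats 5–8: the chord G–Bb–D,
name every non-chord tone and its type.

The harmony at that moment is Bb major triad (Bb, D, F); C#4 is not a chord tone.
It is approached by step down from D4 and left by step up to D4.
Step away and step back to the same note — a neighbor tone (lower neighbor).
The harmony at that moment is G minor triad (G, Bb, D); A4 is not a chord tone.
It is approached by leap up from D4 and left by step down to G4.
Leap in, step out — an appoggiatura.

C#4 (beat 2) — neighbor tone; A4 (beat 6) — appoggiatura.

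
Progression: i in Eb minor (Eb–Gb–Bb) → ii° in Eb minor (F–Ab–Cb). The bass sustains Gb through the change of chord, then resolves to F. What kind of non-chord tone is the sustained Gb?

Gb is a suspension.

The harmony at that moment is F diminished triad (F, Ab, Cb); Gb is not a chord tone.
It is held over (the same pitch as the preceding Gb) and left by step down to F.
Held over from the previous chord and resolving down by step — a suspension.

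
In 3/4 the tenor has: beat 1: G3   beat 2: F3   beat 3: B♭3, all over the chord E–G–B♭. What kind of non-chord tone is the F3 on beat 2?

The harmony at that moment is E diminished triad (E, G, B♭); F3 is not a chord tone.
It is approached by step down from G3 and left by leap up to B♭3.
Step in, leap out, on a weak beat — an escape tone.

Escape tone.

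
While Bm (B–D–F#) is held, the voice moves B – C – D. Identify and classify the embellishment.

C is a passing tone.

The harmony at that moment is B minor triad (B, D, F#); C is not a chord tone.
It is approached by step up from B and left by step up to D.
Step in, step out in the same direction — a passing tone.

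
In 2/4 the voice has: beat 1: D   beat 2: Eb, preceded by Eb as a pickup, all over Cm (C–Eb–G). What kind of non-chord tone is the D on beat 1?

The harmony at that moment is C minor triad (C, Eb, G); D is not a chord tone.
It is approached by step down from Eb and left by step up to Eb.
Step away and step back to the same note — a neighbor tone (lower neighbor).

Lower neighbor tone.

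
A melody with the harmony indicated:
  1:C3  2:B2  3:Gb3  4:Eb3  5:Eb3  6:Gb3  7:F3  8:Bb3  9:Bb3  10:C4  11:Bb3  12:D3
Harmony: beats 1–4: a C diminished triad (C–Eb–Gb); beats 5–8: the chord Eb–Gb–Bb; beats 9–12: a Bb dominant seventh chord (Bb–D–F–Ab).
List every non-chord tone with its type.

B2 (beat 2) — escape tone; F3 (beat 7) — escape tone; C4 (beat 10) — neighbor tone.

The harmony at that moment is C diminished triad (C, Eb, Gb); B2 is not a chord tone.
It is approached by step down from C3 and left by leap up to Gb3.
Step in, leap out — an escape tone.
The harmony at that moment is Eb minor triad (Eb, Gb, Bb); F3 is not a chord tone.
It is approached by step down from Gb3 and left by leap up to Bb3.
Step in, leap out — an escape tone.
The harmony at that moment is Bb dominant seventh chord (Bb, D, F, Ab); C4 is not a chord tone.
It is approached by step up from Bb3 and left by step down to Bb3.
Step away and step back to the same note — a neighbor tone (upper neighbor).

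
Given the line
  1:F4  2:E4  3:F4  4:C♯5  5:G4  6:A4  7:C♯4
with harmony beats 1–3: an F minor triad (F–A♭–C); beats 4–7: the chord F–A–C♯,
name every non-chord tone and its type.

E4 (beat 2) — neighbor tone; G4 (beat 5) — appoggiatura.

The harmony at that moment is F minor triad (F, A♭, C); E4 is not a chord tone.
It is approached by step down from F4 and left by step up to F4.
Step away and step back to the same note — a neighbor tone (lower neighbor).
The harmony at that moment is F augmented triad (F, A, C♯); G4 is not a chord tone.
It is approached by leap down from C♯5 and left by step up to A4.
Leap in, step out — an appoggiatura.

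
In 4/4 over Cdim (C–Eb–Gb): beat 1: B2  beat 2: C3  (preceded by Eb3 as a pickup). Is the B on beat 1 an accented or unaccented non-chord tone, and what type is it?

The harmony at that moment is C diminished triad (C, Eb, Gb); B2 is not a chord tone.
It is approached by leap down from Eb3 and left by step up to C3.
Leap in, step out — an appoggiatura.
It falls on the downbeat, so it is accented.

Accented appoggiatura.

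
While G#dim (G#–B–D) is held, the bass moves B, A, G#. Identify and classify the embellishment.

A is a passing tone.

The harmony at that moment is G# diminished triad (G#, B, D); A is not a chord tone.
It is approached by step down from B and left by step down to G#.
Step in, step out in the same direction — a passing tone.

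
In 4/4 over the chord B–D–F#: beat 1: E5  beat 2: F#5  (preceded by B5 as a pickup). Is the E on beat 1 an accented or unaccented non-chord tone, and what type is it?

Accented appoggiatura.

The harmony at that moment is B minor triad (B, D, F#); E5 is not a chord tone.
It is approached by leap down from B5 and left by step up to F#5.
Leap in, step out — an appoggiatura.
It falls on the downbeat, so it is accented.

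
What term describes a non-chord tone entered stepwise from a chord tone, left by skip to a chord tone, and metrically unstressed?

Escape tone.

Approach: by step. Departure: by leap. Metric position: weak.
Step in, leap out, from a weak position — an escape tone (échappée). (It is the mirror image of the appoggiatura, which leaps in and steps out on a strong beat.)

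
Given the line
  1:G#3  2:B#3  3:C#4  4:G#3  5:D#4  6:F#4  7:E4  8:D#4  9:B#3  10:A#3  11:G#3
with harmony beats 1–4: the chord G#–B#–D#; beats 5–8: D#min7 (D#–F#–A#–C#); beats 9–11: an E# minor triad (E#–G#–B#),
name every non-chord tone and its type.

C#4 (beat 3) — escape tone; E4 (beat 7) — passing tone; A#3 (beat 10) — passing tone.

The harmony at that moment is G# major triad (G#, B#, D#); C#4 is not a chord tone.
It is approached by step up from B#3 and left by leap down to G#3.
Step in, leap out — an escape tone.
The harmony at that moment is D# minor seventh chord (D#, F#, A#, C#); E4 is not a chord tone.
It is approached by step down from F#4 and left by step down to D#4.
Step in, step out in the same direction — a passing tone.
The harmony at that moment is E# minor triad (E#, G#, B#); A#3 is not a chord tone.
It is approached by step down from B#3 and left by step down to G#3.
Step in, step out in the same direction — a passing tone.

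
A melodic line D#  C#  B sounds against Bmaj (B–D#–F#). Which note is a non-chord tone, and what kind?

C# is a passing tone.

The harmony at that moment is B major triad (B, D#, F#); C# is not a chord tone.
It is approached by step down from D# and left by step down to B.
Step in, step out in the same direction — a passing tone.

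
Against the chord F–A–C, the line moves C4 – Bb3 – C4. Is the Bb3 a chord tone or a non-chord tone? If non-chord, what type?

Non-chord tone — a neighbor tone.

The harmony at that moment is F major triad (F, A, C); Bb3 is not a chord tone.
It is approached by step down from C4 and left by step up to C4.
Step away and step back to the same note — a neighbor tone (lower neighbor).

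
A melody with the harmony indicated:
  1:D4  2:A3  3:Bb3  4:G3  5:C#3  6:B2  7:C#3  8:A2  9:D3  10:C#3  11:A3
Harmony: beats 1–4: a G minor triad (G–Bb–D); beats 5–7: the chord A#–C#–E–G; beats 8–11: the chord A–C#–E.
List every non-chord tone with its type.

The harmony at that moment is G minor triad (G, Bb, D); A3 is not a chord tone.
It is approached by leap down from D4 and left by step up to Bb3.
Leap in, step out — an appoggiatura.
The harmony at that moment is A# diminished seventh chord (A#, C#, E, G); B2 is not a chord tone.
It is approached by step down from C#3 and left by step up to C#3.
Step away and step back to the same note — a neighbor tone (lower neighbor).
The harmony at that moment is A major triad (A, C#, E); D3 is not a chord tone.
It is approached by leap up from A2 and left by step down to C#3.
Leap in, step out — an appoggiatura.

A3 (beat 2) — appoggiatura; B2 (beat 6) — neighbor tone; D3 (beat 9) — appoggiatura.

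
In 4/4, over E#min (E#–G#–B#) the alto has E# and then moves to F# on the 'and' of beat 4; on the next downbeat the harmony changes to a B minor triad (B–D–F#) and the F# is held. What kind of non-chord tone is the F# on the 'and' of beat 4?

The harmony at that moment is E# minor triad (E#, G#, B#); F# is not a chord tone.
It is approached by step up from E# and then sustained as the same pitch into the next harmony.
Arriving early and becoming a chord tone when the harmony changes — an anticipation.

Anticipation.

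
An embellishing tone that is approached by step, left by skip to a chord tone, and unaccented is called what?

Escape tone.

Approach: by step. Departure: by leap. Metric position: weak.
Step in, leap out, from a weak position — an escape tone (échappée). (It is the mirror image of the appoggiatura, which leaps in and steps out on a strong beat.)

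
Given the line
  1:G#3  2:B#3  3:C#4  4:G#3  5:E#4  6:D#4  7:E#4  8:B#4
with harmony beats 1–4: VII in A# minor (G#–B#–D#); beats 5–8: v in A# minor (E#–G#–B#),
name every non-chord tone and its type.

C#4 (beat 3) — escape tone; D#4 (beat 6) — neighbor tone.

The harmony at that moment is G# major triad (G#, B#, D#); C#4 is not a chord tone.
It is approached by step up from B#3 and left by leap down to G#3.
Step in, leap out — an escape tone.
The harmony at that moment is E# minor triad (E#, G#, B#); D#4 is not a chord tone.
It is approached by step down from E#4 and left by step up to E#4.
Step away and step back to the same note — a neighbor tone (lower neighbor).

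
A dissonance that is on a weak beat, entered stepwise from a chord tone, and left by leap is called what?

Approach: by step. Departure: by leap. Metric position: weak.
Step in, leap out, from a weak position — an escape tone (échappée). (It is the mirror image of the appoggiatura, which leaps in and steps out on a strong beat.)

Escape tone.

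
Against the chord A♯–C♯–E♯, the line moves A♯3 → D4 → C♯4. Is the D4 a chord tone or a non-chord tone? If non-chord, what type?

Non-chord tone — an appoggiatura.

The harmony at that moment is A♯ minor triad (A♯, C♯, E♯); D4 is not a chord tone.
It is approached by leap up from A♯3 and left by step down to C♯4.
Leap in, step out — an appoggiatura.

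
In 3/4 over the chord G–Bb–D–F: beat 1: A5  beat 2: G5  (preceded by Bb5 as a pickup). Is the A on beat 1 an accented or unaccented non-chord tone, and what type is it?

The harmony at that moment is G minor seventh chord (G, Bb, D, F); A5 is not a chord tone.
It is approached by step down from Bb5 and left by step down to G5.
Step in, step out in the same direction — a passing tone.
It falls on the downbeat, so it is accented.

Accented passing tone.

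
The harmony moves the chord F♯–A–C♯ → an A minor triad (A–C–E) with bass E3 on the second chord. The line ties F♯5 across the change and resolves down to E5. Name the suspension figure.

At the second chord the bass is E3. The suspended F♯5 lies a ninth above the bass; after resolving down by step to E5, the interval above the bass becomes an octave.
Suspension figures are named by those two intervals: 9–8.

9–8 suspension.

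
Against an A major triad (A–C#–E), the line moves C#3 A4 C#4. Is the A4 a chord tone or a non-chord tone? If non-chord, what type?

A major triad contains A, C#, E; A is the root, so it is a chord tone.

Chord tone (the root of A major triad).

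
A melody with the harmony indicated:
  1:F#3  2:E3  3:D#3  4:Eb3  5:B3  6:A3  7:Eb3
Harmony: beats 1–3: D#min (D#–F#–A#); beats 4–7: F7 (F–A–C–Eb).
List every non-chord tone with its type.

E3 (beat 2) — passing tone; B3 (beat 5) — appoggiatura.

The harmony at that moment is D# minor triad (D#, F#, A#); E3 is not a chord tone.
It is approached by step down from F#3 and left by step down to D#3.
Step in, step out in the same direction — a passing tone.
The harmony at that moment is F dominant seventh chord (F, A, C, Eb); B3 is not a chord tone.
It is approached by leap up from Eb3 and left by step down to A3.
Leap in, step out — an appoggiatura.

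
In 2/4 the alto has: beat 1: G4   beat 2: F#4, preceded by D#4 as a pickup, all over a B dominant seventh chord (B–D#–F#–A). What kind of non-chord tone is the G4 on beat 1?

Appoggiatura.

The harmony at that moment is B dominant seventh chord (B, D#, F#, A); G4 is not a chord tone.
It is approached by leap up from D#4 and left by step down to F#4.
Leap in, step out, metrically accented — an appoggiatura.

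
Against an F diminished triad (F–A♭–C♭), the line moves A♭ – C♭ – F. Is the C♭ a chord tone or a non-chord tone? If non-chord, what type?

F diminished triad contains F, A♭, C♭; C♭ is the fifth, so it is a chord tone.

Chord tone (the fifth of F diminished triad).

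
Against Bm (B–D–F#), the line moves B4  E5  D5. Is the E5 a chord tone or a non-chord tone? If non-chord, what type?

Non-chord tone — an appoggiatura.

The harmony at that moment is B minor triad (B, D, F#); E5 is not a chord tone.
It is approached by leap up from B4 and left by step down to D5.
Leap in, step out — an appoggiatura.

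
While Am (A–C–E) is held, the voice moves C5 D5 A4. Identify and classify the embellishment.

D5 is an escape tone.

The harmony at that moment is A minor triad (A, C, E); D5 is not a chord tone.
It is approached by step up from C5 and left by leap down to A4.
Step in, leap out — an escape tone.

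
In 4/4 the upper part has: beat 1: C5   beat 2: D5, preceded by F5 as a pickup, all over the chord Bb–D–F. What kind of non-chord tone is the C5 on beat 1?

The harmony at that moment is Bb major triad (Bb, D, F); C5 is not a chord tone.
It is approached by leap down from F5 and left by step up to D5.
Leap in, step out, metrically accented — an appoggiatura.

Appoggiatura.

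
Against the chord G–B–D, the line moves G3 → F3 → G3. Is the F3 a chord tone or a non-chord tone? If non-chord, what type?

The harmony at that moment is G major triad (G, B, D); F3 is not a chord tone.
It is approached by step down from G3 and left by step up to G3.
Step away and step back to the same note — a neighbor tone (lower neighbor).

Non-chord tone — a neighbor tone.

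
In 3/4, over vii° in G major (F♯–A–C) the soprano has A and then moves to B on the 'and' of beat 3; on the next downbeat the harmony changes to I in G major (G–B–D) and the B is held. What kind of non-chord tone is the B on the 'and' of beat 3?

The harmony at that moment is F♯ diminished triad (F♯, A, C); B is not a chord tone.
It is approached by step up from A and then sustained as the same pitch into the next harmony.
Arriving early and becoming a chord tone when the harmony changes — an anticipation.

Anticipation.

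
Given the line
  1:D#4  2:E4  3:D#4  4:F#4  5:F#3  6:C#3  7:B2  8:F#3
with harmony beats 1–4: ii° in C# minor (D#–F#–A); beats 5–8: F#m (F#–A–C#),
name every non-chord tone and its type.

The harmony at that moment is D# diminished triad (D#, F#, A); E4 is not a chord tone.
It is approached by step up from D#4 and left by step down to D#4.
Step away and step back to the same note — a neighbor tone (upper neighbor).
The harmony at that moment is F# minor triad (F#, A, C#); B2 is not a chord tone.
It is approached by step down from C#3 and left by leap up to F#3.
Step in, leap out — an escape tone.

E4 (beat 2) — neighbor tone; B2 (beat 7) — escape tone.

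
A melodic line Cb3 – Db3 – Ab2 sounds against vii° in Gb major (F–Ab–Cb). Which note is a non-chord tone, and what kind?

The harmony at that moment is F diminished triad (F, Ab, Cb); Db3 is not a chord tone.
It is approached by step up from Cb3 and left by leap down to Ab2.
Step in, leap out — an escape tone.

Db3 is an escape tone.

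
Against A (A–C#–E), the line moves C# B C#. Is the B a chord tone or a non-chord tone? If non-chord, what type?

Non-chord tone — a neighbor tone.

The harmony at that moment is A major triad (A, C#, E); B is not a chord tone.
It is approached by step down from C# and left by step up to C#.
Step away and step back to the same note — a neighbor tone (lower neighbor).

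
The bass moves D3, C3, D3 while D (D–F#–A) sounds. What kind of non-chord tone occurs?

C3 is a neighbor tone.

The harmony at that moment is D major triad (D, F#, A); C3 is not a chord tone.
It is approached by step down from D3 and left by step up to D3.
Step away and step back to the same note — a neighbor tone (lower neighbor).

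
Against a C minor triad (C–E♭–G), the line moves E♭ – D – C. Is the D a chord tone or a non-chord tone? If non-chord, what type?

The harmony at that moment is C minor triad (C, E♭, G); D is not a chord tone.
It is approached by step down from E♭ and left by step down to C.
Step in, step out in the same direction — a passing tone.

Non-chord tone — a passing tone.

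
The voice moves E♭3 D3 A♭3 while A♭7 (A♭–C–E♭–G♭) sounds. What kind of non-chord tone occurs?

D3 is an escape tone.

The harmony at that moment is A♭ dominant seventh chord (A♭, C, E♭, G♭); D3 is not a chord tone.
It is approached by step down from E♭3 and left by leap up to A♭3.
Step in, leap out — an escape tone.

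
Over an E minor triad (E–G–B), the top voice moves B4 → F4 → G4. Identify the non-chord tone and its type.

F4 is an appoggiatura.

The harmony at that moment is E minor triad (E, G, B); F4 is not a chord tone.
It is approached by leap down from B4 and left by step up to G4.
Leap in, step out — an appoggiatura.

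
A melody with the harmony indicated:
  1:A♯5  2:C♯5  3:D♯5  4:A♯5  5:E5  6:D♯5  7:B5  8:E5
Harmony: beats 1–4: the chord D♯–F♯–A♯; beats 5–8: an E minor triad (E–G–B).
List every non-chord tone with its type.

C♯5 (beat 2) — appoggiatura; D♯5 (beat 6) — escape tone.

The harmony at that moment is D♯ minor triad (D♯, F♯, A♯); C♯5 is not a chord tone.
It is approached by leap down from A♯5 and left by step up to D♯5.
Leap in, step out — an appoggiatura.
The harmony at that moment is E minor triad (E, G, B); D♯5 is not a chord tone.
It is approached by step down from E5 and left by leap up to B5.
Step in, leap out — an escape tone.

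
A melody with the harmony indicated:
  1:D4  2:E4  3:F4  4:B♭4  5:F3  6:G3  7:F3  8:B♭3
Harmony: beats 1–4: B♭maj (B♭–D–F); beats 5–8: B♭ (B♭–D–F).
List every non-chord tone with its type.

The harmony at that moment is B♭ major triad (B♭, D, F); E4 is not a chord tone.
It is approached by step up from D4 and left by step up to F4.
Step in, step out in the same direction — a passing tone.
The harmony at that moment is B♭ major triad (B♭, D, F); G3 is not a chord tone.
It is approached by step up from F3 and left by step down to F3.
Step away and step back to the same note — a neighbor tone (upper neighbor).

E4 (beat 2) — passing tone; G3 (beat 6) — neighbor tone.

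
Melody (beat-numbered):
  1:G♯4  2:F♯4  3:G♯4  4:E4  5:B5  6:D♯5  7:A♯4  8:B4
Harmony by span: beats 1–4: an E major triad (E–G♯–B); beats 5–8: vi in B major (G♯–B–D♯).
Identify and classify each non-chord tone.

The harmony at that moment is E major triad (E, G♯, B); F♯4 is not a chord tone.
It is approached by step down from G♯4 and left by step up to G♯4.
Step away and step back to the same note — a neighbor tone (lower neighbor).
The harmony at that moment is G♯ minor triad (G♯, B, D♯); A♯4 is not a chord tone.
It is approached by leap down from D♯5 and left by step up to B4.
Leap in, step out — an appoggiatura.

F♯4 (beat 2) — neighbor tone; A♯4 (beat 7) — appoggiatura.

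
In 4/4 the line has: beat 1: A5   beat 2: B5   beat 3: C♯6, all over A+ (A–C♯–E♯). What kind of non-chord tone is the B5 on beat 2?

Passing tone.

The harmony at that moment is A augmented triad (A, C♯, E♯); B5 is not a chord tone.
It is approached by step up from A5 and left by step up to C♯6.
Step in, step out in the same direction — a passing tone.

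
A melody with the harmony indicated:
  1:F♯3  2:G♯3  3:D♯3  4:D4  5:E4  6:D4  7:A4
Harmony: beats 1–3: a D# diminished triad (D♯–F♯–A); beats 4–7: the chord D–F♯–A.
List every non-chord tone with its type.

G♯3 (beat 2) — escape tone; E4 (beat 5) — neighbor tone.

The harmony at that moment is D♯ diminished triad (D♯, F♯, A); G♯3 is not a chord tone.
It is approached by step up from F♯3 and left by leap down to D♯3.
Step in, leap out — an escape tone.
The harmony at that moment is D major triad (D, F♯, A); E4 is not a chord tone.
It is approached by step up from D4 and left by step down to D4.
Step away and step back to the same note — a neighbor tone (upper neighbor).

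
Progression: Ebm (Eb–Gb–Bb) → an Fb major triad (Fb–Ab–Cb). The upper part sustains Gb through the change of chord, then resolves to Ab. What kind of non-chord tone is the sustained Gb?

The harmony at that moment is Fb major triad (Fb, Ab, Cb); Gb is not a chord tone.
It is held over (the same pitch as the preceding Gb) and left by step up to Ab.
Held over from the previous chord and resolving up by step — a retardation.

Gb is a retardation.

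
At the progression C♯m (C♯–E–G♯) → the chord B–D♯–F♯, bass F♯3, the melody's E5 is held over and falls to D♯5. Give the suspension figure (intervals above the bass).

7–6 suspension.

At the second chord the bass is F♯3. The suspended E5 lies a seventh above the bass; after resolving down by step to D♯5, the interval above the bass becomes a sixth.
Suspension figures are named by those two intervals: 7–6.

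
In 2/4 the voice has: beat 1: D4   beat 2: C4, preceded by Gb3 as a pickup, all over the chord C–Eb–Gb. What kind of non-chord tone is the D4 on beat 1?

The harmony at that moment is C diminished triad (C, Eb, Gb); D4 is not a chord tone.
It is approached by leap up from Gb3 and left by step down to C4.
Leap in, step out, metrically accented — an appoggiatura.

Appoggiatura.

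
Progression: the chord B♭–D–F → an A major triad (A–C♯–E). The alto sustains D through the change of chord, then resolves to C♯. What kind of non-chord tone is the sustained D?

D is a suspension.

The harmony at that moment is A major triad (A, C♯, E); D is not a chord tone.
It is held over (the same pitch as the preceding D) and left by step down to C♯.
Held over from the previous chord and resolving down by step — a suspension.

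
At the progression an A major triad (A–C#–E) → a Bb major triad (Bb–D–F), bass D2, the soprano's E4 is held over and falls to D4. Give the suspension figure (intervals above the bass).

9–8 suspension.

At the second chord the bass is D2. The suspended E4 lies a ninth above the bass; after resolving down by step to D4, the interval above the bass becomes an octave.
Suspension figures are named by those two intervals: 9–8.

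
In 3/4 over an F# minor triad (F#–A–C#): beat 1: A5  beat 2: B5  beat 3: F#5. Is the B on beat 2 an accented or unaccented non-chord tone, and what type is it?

Unaccented escape tone.

The harmony at that moment is F# minor triad (F#, A, C#); B5 is not a chord tone.
It is approached by step up from A5 and left by leap down to F#5.
Step in, leap out — an escape tone.
It falls on a weak beat, so it is unaccented.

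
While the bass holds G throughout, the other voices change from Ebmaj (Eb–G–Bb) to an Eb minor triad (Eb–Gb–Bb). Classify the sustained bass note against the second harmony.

Pedal tone (pedal point).

The harmony at that moment is Eb minor triad (Eb, Gb, Bb); G is not a chord tone.
It is held over (the same pitch as the preceding G) and then sustained as the same pitch into the next harmony.
Sustained through a change of harmony — a pedal tone.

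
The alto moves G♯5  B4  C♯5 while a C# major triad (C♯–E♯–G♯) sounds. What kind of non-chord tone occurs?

B4 is an appoggiatura.

The harmony at that moment is C♯ major triad (C♯, E♯, G♯); B4 is not a chord tone.
It is approached by leap down from G♯5 and left by step up to C♯5.
Leap in, step out — an appoggiatura.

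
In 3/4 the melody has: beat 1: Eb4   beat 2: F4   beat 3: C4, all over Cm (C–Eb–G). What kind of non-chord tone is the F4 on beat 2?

The harmony at that moment is C minor triad (C, Eb, G); F4 is not a chord tone.
It is approached by step up from Eb4 and left by leap down to C4.
Step in, leap out, on a weak beat — an escape tone.

Escape tone.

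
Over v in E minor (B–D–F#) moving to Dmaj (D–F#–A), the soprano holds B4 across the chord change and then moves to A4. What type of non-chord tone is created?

The harmony at that moment is D major triad (D, F#, A); B4 is not a chord tone.
It is held over (the same pitch as the preceding B4) and left by step down to A4.
Held over from the previous chord and resolving down by step — a suspension.

B4 is a suspension.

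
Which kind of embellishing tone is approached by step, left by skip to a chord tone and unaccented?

Escape tone.

Approach: by step. Departure: by leap. Metric position: weak.
Step in, leap out, from a weak position — an escape tone (échappée). (It is the mirror image of the appoggiatura, which leaps in and steps out on a strong beat.)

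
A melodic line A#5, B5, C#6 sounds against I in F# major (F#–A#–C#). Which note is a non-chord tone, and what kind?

B5 is a passing tone.

The harmony at that moment is F# major triad (F#, A#, C#); B5 is not a chord tone.
It is approached by step up from A#5 and left by step up to C#6.
Step in, step out in the same direction — a passing tone.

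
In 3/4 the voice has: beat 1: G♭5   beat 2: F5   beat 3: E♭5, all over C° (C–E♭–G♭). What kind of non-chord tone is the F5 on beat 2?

Passing tone.

The harmony at that moment is C diminished triad (C, E♭, G♭); F5 is not a chord tone.
It is approached by step down from G♭5 and left by step down to E♭5.
Step in, step out in the same direction — a passing tone.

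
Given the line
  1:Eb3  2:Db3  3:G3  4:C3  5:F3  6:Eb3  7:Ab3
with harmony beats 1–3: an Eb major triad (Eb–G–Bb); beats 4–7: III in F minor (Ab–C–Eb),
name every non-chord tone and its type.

Db3 (beat 2) — escape tone; F3 (beat 5) — appoggiatura.

The harmony at that moment is Eb major triad (Eb, G, Bb); Db3 is not a chord tone.
It is approached by step down from Eb3 and left by leap up to G3.
Step in, leap out — an escape tone.
The harmony at that moment is Ab major triad (Ab, C, Eb); F3 is not a chord tone.
It is approached by leap up from C3 and left by step down to Eb3.
Leap in, step out — an appoggiatura.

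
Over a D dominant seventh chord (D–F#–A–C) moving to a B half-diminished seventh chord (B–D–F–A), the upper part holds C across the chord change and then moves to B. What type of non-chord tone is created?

The harmony at that moment is B half-diminished seventh chord (B, D, F, A); C is not a chord tone.
It is held over (the same pitch as the preceding C) and left by step down to B.
Held over from the previous chord and resolving down by step — a suspension.

C is a suspension.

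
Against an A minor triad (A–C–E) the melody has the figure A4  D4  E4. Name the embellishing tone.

D4 is an appoggiatura.

The harmony at that moment is A minor triad (A, C, E); D4 is not a chord tone.
It is approached by leap down from A4 and left by step up to E4.
Leap in, step out — an appoggiatura.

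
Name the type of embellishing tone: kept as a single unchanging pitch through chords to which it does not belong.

Approach: none. Departure: none — a single pitch is sustained while the chords change around it, passing through harmonies that do not contain it.
No melodic motion at all; the dissonance is created entirely by the moving harmonies against the stationary note — a pedal tone (pedal point).

Pedal tone.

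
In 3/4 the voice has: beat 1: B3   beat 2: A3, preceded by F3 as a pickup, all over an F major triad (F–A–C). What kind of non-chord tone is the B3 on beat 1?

Appoggiatura.

The harmony at that moment is F major triad (F, A, C); B3 is not a chord tone.
It is approached by leap up from F3 and left by step down to A3.
Leap in, step out, metrically accented — an appoggiatura.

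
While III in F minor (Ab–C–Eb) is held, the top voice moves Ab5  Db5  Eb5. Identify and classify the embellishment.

The harmony at that moment is Ab major triad (Ab, C, Eb); Db5 is not a chord tone.
It is approached by leap down from Ab5 and left by step up to Eb5.
Leap in, step out — an appoggiatura.

Db5 is an appoggiatura.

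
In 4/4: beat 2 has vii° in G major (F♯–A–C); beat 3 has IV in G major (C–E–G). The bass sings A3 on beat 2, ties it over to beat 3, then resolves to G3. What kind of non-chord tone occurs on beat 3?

The harmony at that moment is C major triad (C, E, G); A3 is not a chord tone.
It is held over (the same pitch as the preceding A3) and left by step down to G3.
Held over from the previous chord and resolving down by step — a suspension.

Suspension.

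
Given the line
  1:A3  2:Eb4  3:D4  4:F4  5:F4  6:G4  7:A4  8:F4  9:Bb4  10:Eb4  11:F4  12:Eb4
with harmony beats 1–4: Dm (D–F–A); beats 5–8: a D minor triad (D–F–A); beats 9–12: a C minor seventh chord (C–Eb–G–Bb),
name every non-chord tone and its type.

Eb4 (beat 2) — appoggiatura; G4 (beat 6) — passing tone; F4 (beat 11) — neighbor tone.

The harmony at that moment is D minor triad (D, F, A); Eb4 is not a chord tone.
It is approached by leap up from A3 and left by step down to D4.
Leap in, step out — an appoggiatura.
The harmony at that moment is D minor triad (D, F, A); G4 is not a chord tone.
It is approached by step up from F4 and left by step up to A4.
Step in, step out in the same direction — a passing tone.
The harmony at that moment is C minor seventh chord (C, Eb, G, Bb); F4 is not a chord tone.
It is approached by step up from Eb4 and left by step down to Eb4.
Step away and step back to the same note — a neighbor tone (upper neighbor).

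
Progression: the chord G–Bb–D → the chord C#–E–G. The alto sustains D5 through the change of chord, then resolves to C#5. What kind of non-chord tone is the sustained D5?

The harmony at that moment is C# diminished triad (C#, E, G); D5 is not a chord tone.
It is held over (the same pitch as the preceding D5) and left by step down to C#5.
Held over from the previous chord and resolving down by step — a suspension.

D5 is a suspension.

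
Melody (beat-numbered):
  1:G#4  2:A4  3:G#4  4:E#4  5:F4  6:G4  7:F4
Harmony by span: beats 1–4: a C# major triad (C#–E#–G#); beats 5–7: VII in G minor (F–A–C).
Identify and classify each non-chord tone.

A4 (beat 2) — neighbor tone; G4 (beat 6) — neighbor tone.

The harmony at that moment is C# major triad (C#, E#, G#); A4 is not a chord tone.
It is approached by step up from G#4 and left by step down to G#4.
Step away and step back to the same note — a neighbor tone (upper neighbor).
The harmony at that moment is F major triad (F, A, C); G4 is not a chord tone.
It is approached by step up from F4 and left by step down to F4.
Step away and step back to the same note — a neighbor tone (upper neighbor).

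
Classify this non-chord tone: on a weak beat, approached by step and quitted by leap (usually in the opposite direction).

Approach: by step. Departure: by leap. Metric position: weak.
Step in, leap out, from a weak position — an escape tone (échappée). (It is the mirror image of the appoggiatura, which leaps in and steps out on a strong beat.)

Escape tone.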